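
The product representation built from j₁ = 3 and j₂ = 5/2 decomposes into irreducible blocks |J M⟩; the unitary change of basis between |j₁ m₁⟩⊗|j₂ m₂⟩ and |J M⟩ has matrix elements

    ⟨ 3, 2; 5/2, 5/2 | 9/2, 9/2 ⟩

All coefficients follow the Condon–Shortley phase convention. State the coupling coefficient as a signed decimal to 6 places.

√[10·1!5!4!/11! · 5!1!5!0!9!0!] = √(41472000/11)
  +(−1)^1/∏(1,0,0,4,5,0)! = -1/2880  (running -1/2880)
⟨..|..⟩ = √(41472000/11)·(-1/2880) = -0.674200

-0.674200  (= −√(5/11))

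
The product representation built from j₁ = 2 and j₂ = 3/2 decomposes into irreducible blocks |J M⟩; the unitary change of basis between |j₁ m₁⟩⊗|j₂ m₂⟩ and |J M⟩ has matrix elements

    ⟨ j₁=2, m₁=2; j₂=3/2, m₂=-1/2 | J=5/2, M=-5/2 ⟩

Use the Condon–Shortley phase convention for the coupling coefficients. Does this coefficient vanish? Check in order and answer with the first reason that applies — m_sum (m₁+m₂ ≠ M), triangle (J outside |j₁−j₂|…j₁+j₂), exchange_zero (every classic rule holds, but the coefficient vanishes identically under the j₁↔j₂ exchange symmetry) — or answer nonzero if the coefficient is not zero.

m-sum: m₁+m₂ = 2+(-1/2) = 3/2, M = -5/2  ✗ ⇒ coefficient is 0

m_sum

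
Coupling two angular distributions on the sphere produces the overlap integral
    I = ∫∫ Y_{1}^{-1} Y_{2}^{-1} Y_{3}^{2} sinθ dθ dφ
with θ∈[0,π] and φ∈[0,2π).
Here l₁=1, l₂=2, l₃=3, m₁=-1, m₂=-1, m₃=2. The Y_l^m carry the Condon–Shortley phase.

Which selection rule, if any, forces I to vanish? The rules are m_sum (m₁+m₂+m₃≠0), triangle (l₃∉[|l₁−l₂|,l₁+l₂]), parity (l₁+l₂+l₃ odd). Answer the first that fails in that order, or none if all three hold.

none

m₁+m₂+m₃ = -1 − 1 + 2 = 0  ✓
triangle: |1−2|=1 ≤ l₃=3 ≤ 1+2=3  ✓
parity: l₁+l₂+l₃ = 6 is even  ✓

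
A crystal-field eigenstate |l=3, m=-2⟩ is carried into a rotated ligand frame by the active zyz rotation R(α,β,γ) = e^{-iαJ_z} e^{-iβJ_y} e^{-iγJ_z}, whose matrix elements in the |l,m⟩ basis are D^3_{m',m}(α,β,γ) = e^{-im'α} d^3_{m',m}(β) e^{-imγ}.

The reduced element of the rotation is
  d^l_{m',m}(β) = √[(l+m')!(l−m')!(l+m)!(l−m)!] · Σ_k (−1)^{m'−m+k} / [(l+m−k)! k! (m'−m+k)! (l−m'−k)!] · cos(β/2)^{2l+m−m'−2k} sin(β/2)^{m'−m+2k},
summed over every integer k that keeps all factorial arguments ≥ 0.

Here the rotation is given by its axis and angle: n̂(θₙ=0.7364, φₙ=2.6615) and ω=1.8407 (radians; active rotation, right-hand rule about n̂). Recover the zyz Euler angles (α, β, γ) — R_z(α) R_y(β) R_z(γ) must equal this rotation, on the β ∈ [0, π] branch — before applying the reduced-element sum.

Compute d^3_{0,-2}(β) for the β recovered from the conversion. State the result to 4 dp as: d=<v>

Axis–angle → zyz. n̂ = (sinθₙcosφₙ, sinθₙsinφₙ, cosθₙ) = (-0.595699, +0.310198, +0.740891), ω = 1.8407.
R = I cosω + sinω [n̂]ₓ + (1−cosω) n̂n̂ᵀ gives
  R = [+0.182838, -0.948124, -0.260061; +0.480013, -0.144759, +0.865235; -0.857996, -0.283031, +0.428644]
β = atan2(√(R₁₃²+R₂₃²), R₃₃) = 1.127805; α = atan2(R₂₃, R₁₃) mod 2π = 1.862773; γ = atan2(R₃₂, −R₃₁) mod 2π = 5.964551
d^3_{0,-2}(β=1.1278) via the finite sum:
c=cos(1.127805/2)=0.845176, s=sin(1.127805/2)=0.534488; N=√[6·6·1·120]=65.726707
Admissible k: 0..1 (factorial args all ≥0)
  k=0: (−1)^2·65.7267/(12)·0.8452^4·0.5345^2 = +0.798409
  k=1: (−1)^3·65.7267/(12)·0.8452^2·0.5345^4 = -0.319307
d^3_{0,-2}(1.1278) = +0.798409 -0.319307 = +0.479102

d=0.4791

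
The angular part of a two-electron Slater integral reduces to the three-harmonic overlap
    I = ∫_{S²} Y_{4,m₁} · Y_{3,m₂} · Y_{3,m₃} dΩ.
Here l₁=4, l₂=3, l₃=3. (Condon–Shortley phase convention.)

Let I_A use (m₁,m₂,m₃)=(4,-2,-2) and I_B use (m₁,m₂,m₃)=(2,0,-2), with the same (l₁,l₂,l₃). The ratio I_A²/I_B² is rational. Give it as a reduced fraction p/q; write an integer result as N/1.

l's match ⇒ only the (l;m) 3-j factors differ between A and B.
A: triangle coeff Δ(4,3,3) = 1/34650; Σ_t [0,0]: t=0:+1/576 = 1/576; (3j)²=5/99 [(4 3 3; 4 -2 -2)], sign=-1
B: triangle coeff Δ(4,3,3) = 1/34650; Σ_t [1,2]: t=1:−1/72 t=2:+1/96 = -1/288; (3j)²=1/462 [(4 3 3; 2 0 -2)], sign=+1
I_A²/I_B² = (5/99)/(1/462) = 70/3

70/3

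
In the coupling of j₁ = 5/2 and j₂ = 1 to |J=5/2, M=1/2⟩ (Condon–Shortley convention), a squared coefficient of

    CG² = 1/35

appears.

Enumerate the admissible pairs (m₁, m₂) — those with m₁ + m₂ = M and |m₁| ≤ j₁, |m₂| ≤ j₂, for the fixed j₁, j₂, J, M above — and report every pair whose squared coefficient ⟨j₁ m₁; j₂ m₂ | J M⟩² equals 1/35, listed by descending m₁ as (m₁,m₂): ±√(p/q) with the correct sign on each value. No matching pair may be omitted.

Admissible pairs with m₁+m₂ = M = 1/2: (-1/2,1), (1/2,0), (3/2,-1)
  (m₁,m₂)=(3/2,-1): CG² = 16/35, CG = +√(16/35)
  (m₁,m₂)=(1/2,0): CG² = 1/35, CG = +√(1/35)   ← matches the target
  (m₁,m₂)=(-1/2,1): CG² = 18/35, CG = −√(18/35)
Pairs with CG² = 1/35: (1/2,0): +√(1/35)

(1/2,0): +√(1/35)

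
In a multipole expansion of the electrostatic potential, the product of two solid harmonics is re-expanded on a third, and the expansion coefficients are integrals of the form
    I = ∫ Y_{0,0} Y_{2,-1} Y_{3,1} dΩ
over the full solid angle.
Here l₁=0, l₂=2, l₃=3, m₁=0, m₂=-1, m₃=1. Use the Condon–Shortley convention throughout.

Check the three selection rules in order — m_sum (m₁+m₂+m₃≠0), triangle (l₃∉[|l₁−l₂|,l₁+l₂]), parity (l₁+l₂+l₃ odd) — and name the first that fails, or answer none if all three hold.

m₁+m₂+m₃ = 0 − 1 + 1 = 0  ✓
triangle: need |l₁−l₂| ≤ l₃ ≤ l₁+l₂ = [2,2]; l₃=3 is outside  ✗
parity: l₁+l₂+l₃ = 5 is odd

triangle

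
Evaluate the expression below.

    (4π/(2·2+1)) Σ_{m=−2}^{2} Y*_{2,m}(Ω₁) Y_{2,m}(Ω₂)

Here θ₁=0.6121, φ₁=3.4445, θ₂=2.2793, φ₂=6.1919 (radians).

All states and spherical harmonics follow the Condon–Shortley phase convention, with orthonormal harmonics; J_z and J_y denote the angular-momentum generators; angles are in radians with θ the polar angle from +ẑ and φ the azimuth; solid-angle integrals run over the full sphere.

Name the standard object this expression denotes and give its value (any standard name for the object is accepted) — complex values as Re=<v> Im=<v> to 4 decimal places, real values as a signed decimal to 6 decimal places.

Legendre polynomial (addition theorem), +0.812469

This sum is the spherical-harmonic addition theorem: it equals the Legendre polynomial P_l(cos γ) of the angle γ between the two directions.
Term-by-term m-sum for l=2 (normalisation 4π/5 = 2.513274):
  [-2]  conj(Y_{2,-2})(Ω₁) = 0.10483 + 0.07262j ; Y_{2,-2}(Ω₂) = 0.21902 + 0.04044j ; Δ = 0.02002 + 0.02014j
  [-1]  conj(Y_{2,-1})(Ω₁) = -0.34676 - 0.10837j ; Y_{2,-1}(Ω₂) = -0.38013 - 0.03480j ; Δ = 0.12804 + 0.05326j
  [+0]  conj(Y_{2,0})(Ω₁) = 0.31840 + 0.00000j ; Y_{2,0}(Ω₂) = 0.08523 + 0.00000j ; Δ = 0.02714 + 0.00000j
  [+1]  conj(Y_{2,1})(Ω₁) = 0.34676 - 0.10837j ; Y_{2,1}(Ω₂) = 0.38013 - 0.03480j ; Δ = 0.12804 - 0.05326j
  [+2]  conj(Y_{2,2})(Ω₁) = 0.10483 - 0.07262j ; Y_{2,2}(Ω₂) = 0.21902 - 0.04044j ; Δ = 0.02002 - 0.02014j
Total Σ_m = 0.32327 + 0.00000j. Multiply by 2.513274: 0.81247 + 0.00000j. P_2(cos γ) = 0.812469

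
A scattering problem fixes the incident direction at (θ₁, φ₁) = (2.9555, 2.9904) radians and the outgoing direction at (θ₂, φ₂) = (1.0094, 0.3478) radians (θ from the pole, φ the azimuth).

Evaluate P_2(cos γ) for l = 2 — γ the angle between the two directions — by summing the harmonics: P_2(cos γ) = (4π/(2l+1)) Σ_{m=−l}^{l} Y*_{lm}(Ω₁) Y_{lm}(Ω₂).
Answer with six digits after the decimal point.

Summing Y*_{l m}(θ₁,φ₁)·Y_{l m}(θ₂,φ₂) over m ∈ [−2, 2]; prefactor 4π/(2·2+1) = 2.513274:
  m=-2: Y*=0.01262 - 0.00394j  Y=0.21249 - 0.17738j  product 0.00198 - 0.00308j
  m=-1: Y*=0.13887 - 0.02116j  Y=0.32731 - 0.11866j  product 0.04294 - 0.02340j
  m=+0: Y*=0.59839 + 0.00000j  Y=-0.04723 + 0.00000j  product -0.02826 + 0.00000j
  m=+1: Y*=-0.13887 - 0.02116j  Y=-0.32731 - 0.11866j  product 0.04294 + 0.02340j
  m=+2: Y*=0.01262 + 0.00394j  Y=0.21249 + 0.17738j  product 0.00198 + 0.00308j
Total Σ_m = 0.06159 - 0.00000j. Multiply by 2.513274: 0.15479 - 0.00000j. P_2(cos γ) = 0.154790

0.154790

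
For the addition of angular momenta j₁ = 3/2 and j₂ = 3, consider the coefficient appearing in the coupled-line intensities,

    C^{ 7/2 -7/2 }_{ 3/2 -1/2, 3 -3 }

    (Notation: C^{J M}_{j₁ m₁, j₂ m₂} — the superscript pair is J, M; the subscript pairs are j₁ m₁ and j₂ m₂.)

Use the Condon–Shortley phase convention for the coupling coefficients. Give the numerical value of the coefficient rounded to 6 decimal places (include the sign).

triangle: 1!·2!·5!/9! = 240/362880
(j±m)!: 1!·2!·0!·6!·0!·7! = 7257600
prefactor² = (2J+1)·Δ·N² = 38400
  k=0: +1/(0!·1!·2!·0!·0!·5!) = 1/240
Σ = 1/240  ⇒  CG² = 38400·(1/240)² = 2/3
CG = +√(2/3) = +0.816497

+√(2/3) = +0.816497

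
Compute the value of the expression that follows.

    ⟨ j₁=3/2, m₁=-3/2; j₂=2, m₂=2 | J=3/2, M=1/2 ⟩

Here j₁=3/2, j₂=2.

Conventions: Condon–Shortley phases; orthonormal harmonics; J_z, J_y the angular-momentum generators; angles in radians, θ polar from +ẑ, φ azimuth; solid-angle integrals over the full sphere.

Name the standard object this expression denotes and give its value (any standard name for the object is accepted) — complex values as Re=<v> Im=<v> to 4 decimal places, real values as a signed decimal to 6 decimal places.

This is a Clebsch–Gordan (vector-coupling) coefficient.
j₁+j₂−J=2  J+j₁−j₂=1  J−j₁+j₂=2  j₁+j₂+J+1=6
(j₁±m₁, j₂±m₂, J±M) = (0,3,4,0,2,1)
P² = 32/5
sum k=2..2:
  [2] +1/4 = 1/4
S = 1/4
C² = P²·S² = 2/5 ; C = +0.632456

Clebsch–Gordan coefficient, +√(2/5) ≈ +0.632456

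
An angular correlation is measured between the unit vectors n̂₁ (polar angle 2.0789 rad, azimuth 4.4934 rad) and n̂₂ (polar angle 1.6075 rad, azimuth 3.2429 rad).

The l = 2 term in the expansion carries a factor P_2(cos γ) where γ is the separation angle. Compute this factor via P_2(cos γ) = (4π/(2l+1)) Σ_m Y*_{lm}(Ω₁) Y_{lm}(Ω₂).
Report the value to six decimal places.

Term-by-term m-sum for l=2 (normalisation 4π/5 = 2.513274):
  m=-2: Y*=-0.26701 + 0.12505j  Y=0.37786 - 0.07763j  product -0.09119 + 0.06798j
  m=-1: Y*=0.07134 + 0.32054j  Y=0.02818 - 0.00287j  product 0.00293 + 0.00883j
  m=+0: Y*=-0.09143 + 0.00000j  Y=-0.31412 + 0.00000j  product 0.02872 + 0.00000j
  m=+1: Y*=-0.07134 + 0.32054j  Y=-0.02818 - 0.00287j  product 0.00293 - 0.00883j
  m=+2: Y*=-0.26701 - 0.12505j  Y=0.37786 + 0.07763j  product -0.09119 - 0.06798j
Σ over m = -0.14780 + 0.00000j; ×(4π/5) → -0.37145 + 0.00000j. Real part: -0.371454

-0.371454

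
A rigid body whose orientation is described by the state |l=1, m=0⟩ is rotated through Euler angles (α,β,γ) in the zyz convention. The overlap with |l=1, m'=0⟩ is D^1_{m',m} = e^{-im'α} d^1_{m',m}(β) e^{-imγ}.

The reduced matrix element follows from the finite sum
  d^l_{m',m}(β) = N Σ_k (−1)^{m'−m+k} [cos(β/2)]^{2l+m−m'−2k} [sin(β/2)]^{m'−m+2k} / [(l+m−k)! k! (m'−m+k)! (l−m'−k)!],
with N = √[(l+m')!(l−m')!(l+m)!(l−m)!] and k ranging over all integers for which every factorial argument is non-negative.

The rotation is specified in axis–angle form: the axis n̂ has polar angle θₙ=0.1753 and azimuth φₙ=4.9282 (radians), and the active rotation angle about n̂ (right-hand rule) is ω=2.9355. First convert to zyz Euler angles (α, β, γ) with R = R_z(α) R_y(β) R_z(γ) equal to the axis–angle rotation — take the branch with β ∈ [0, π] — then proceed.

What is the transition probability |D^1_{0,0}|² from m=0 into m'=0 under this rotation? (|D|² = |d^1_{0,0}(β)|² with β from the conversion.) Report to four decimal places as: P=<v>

P=0.8832

Axis–angle → zyz. n̂ = (sinθₙcosφₙ, sinθₙsinφₙ, cosθₙ) = (+0.037347, -0.170358, +0.984674), ω = 2.9355.
R = I cosω + sinω [n̂]ₓ + (1−cosω) n̂n̂ᵀ gives
  R = [-0.976078, -0.214091, +0.037909; +0.188911, -0.921408, -0.339587; +0.107632, -0.324302, +0.939810]
β = atan2(√(R₁₃²+R₂₃²), R₃₃) = 0.348721; α = atan2(R₂₃, R₁₃) mod 2π = 4.823561; γ = atan2(R₃₂, −R₃₁) mod 2π = 4.391939
D^1_{0,0}(4.8236,0.3487,4.3919) = e^{-i·0·4.8236}·d^1_{0,0}(0.3487)·e^{-i·0·4.3919}. Compute d first:
c=cos(0.348721/2)=0.984838, s=sin(0.348721/2)=0.173478; N=√[1·1·1·1]=1.000000
The bounds max(0,m−m')=0 and min(l+m,l−m')=1 give 2 terms
  k=0: (−1)^0·1.0000/(1)·0.9848^2·0.1735^0 = +0.969905
  k=1: (−1)^1·1.0000/(1)·0.9848^0·0.1735^2 = -0.030095
d^1_{0,0}(0.3487) = +0.969905 -0.030095 = +0.939810
|D^1_{0,0}|² = |d^1_{0,0}(β)|² = (+0.939810)² = 0.883244 (the z-rotation phases have unit modulus)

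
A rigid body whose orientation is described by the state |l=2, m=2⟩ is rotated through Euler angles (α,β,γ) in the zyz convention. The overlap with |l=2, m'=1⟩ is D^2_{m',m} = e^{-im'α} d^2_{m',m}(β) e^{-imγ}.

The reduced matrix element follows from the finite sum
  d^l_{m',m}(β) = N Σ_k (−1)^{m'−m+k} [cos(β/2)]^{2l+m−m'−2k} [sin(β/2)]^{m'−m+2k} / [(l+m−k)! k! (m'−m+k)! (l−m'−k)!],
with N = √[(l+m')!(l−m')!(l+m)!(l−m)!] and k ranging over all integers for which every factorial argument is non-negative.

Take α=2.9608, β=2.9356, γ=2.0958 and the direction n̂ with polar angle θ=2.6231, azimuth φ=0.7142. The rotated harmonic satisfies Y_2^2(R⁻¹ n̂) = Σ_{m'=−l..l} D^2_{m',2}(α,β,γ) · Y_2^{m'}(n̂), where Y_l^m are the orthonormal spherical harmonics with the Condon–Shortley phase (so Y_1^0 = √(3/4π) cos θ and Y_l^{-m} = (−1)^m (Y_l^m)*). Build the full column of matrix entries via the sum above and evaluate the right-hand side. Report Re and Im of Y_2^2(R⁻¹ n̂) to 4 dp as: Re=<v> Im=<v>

Re=0.1089 Im=0.0990

Need the full column D^2_{m',2} for m'=−2..2 at α=2.9608, β=2.9356, γ=2.0958.
cos(β/2)=0.102814, sin(β/2)=0.994701
d^2_{-2,2}: single k=4 term ⇒ +0.978970;  D = -0.155198+0.966590i
d^2_{-1,2}: single k=3 term ⇒ +0.202377;  D = +0.067489-0.190792i
d^2_{0,2}: single k=2 term ⇒ +0.025619;  D = -0.012747+0.022223i
d^2_{1,2}: single k=1 term ⇒ +0.002162;  D = +0.001396-0.001651i
d^2_{2,2}: single k=0 term ⇒ +0.000112;  D = -0.000086+0.000071i
Y_2^{m'}(θ=2.6231,φ=0.7142) and Σ D·Y over m':
  (-0.1552+0.9666i)·(+0.0135-0.0939i)  (+0.0675-0.1908i)·(-0.2513+0.2178i)  (-0.0127+0.0222i)·(+0.3984+0.0000i)  (+0.0014-0.0017i)·(+0.2513+0.2178i)  (-0.0001+0.0001i)·(+0.0135+0.0939i)
Y_2^2(R⁻¹ n̂) = +0.108902+0.098963i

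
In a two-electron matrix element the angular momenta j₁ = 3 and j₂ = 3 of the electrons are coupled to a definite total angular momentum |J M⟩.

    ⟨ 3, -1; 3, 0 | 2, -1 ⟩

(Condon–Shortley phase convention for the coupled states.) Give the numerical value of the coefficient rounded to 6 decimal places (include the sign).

j₁+j₂−J=4  J+j₁−j₂=2  J−j₁+j₂=2  j₁+j₂+J+1=9
(j₁±m₁, j₂±m₂, J±M) = (2,4,3,3,1,3)
P² = 96/7
sum k=2..3:
  [2] +1/8 = 1/8
  [3] −1/12 = -1/12
S = 1/24
C² = P²·S² = 1/42 ; C = +0.154303

+0.154303  (= +√(1/42))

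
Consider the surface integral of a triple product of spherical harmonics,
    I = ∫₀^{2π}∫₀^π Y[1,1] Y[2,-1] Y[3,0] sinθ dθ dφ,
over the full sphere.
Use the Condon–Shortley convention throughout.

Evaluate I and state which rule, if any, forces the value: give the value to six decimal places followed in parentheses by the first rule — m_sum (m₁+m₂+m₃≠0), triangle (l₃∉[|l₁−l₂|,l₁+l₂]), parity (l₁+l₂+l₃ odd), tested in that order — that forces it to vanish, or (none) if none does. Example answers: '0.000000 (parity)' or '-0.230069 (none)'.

m-sum 0 ✓  L=6 even ✓  1≤3≤3 ✓
Π(2lᵢ+1) = 3×5×7 = 105
triangle coeff Δ(1,2,3) = 1/105
Σ_t [0,0]: t=0:+1/4 = 1/4
(3j)²=3/35 [(1 2 3; 0 0 0)], sign=-1
Σ_t [0,0]: t=0:+1/12 = 1/12
(3j)²=1/35 [(1 2 3; 1 -1 0)], sign=-1
⇒ 4πI² = 9/35
I = (+1)√(9/35/(4π)) = 0.14304817
No selection rule forces the value: the integral is nonzero (none).

0.143048 (none)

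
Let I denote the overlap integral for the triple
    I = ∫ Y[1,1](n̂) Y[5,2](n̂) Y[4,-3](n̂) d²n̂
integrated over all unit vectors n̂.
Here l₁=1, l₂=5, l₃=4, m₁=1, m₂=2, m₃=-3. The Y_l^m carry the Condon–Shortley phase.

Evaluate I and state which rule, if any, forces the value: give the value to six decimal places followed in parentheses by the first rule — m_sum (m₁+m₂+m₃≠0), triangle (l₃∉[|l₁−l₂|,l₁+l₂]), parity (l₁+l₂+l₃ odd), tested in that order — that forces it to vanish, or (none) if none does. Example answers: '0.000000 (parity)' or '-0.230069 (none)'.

Checks pass: Σm=0; 10 even; l₃=4∈[4,6].
(2·1+1)(2·5+1)(2·4+1) = 297
Δ: 2! 0! 8! / 11! → 1/495
sum: t=1:−1/576 = -1/576
3j²(1 5 4; 0 0 0) = Δ·Π!·Σ² = 5/99  (sign -1)
sum: t=0:+1/10080 = 1/10080
3j²(1 5 4; 1 2 -3) = Δ·Π!·Σ² = 1/165  (sign -1)
combine: 4πI² = 297·5/99·1/165 = 1/11
take √, sign +1: I = 0.08505478
No selection rule forces the value: the integral is nonzero (none).

0.085055 (none)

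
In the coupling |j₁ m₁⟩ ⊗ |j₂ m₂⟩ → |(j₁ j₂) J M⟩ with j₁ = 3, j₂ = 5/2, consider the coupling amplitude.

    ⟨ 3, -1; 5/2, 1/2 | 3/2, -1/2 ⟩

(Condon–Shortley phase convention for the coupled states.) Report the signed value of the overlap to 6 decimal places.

j₁+j₂−J=4  J+j₁−j₂=2  J−j₁+j₂=1  j₁+j₂+J+1=8
(j₁±m₁, j₂±m₂, J±M) = (2,4,3,2,1,2)
P² = 192/35
sum k=2..3:
  [2] +1/8 = 1/8
  [3] −1/6 = -1/6
S = -1/24
C² = P²·S² = 1/105 ; C = -0.097590

−√(1/105) ≈ -0.097590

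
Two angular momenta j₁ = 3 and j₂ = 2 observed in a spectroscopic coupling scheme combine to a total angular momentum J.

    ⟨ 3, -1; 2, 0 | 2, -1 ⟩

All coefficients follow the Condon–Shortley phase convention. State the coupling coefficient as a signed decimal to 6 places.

√[5·3!3!1!/8! · 2!4!2!2!1!3!] = √(36/7)
  +(−1)^1/∏(1,2,3,1,0,0)! = -1/12  (running -1/12)
  +(−1)^2/∏(2,1,2,0,1,1)! = 1/4  (running 1/6)
⟨..|..⟩ = √(36/7)·(1/6) = +0.377964

+√(1/7) ≈ +0.377964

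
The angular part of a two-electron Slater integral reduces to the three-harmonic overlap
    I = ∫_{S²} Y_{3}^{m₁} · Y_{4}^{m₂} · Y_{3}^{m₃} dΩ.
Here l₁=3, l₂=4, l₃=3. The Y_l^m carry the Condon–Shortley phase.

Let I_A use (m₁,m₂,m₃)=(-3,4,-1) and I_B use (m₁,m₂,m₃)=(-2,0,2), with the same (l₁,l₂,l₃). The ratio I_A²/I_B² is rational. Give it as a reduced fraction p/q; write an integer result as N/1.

l's match ⇒ only the (l;m) 3-j factors differ between A and B.
A: triangle coeff Δ(3,4,3) = 1/34650; Σ_t [4,4]: t=4:+1/1152 = 1/1152; (3j)²=1/33 [(3 4 3; -3 4 -1)], sign=+1
B: triangle coeff Δ(3,4,3) = 1/34650; Σ_t [3,4]: t=3:−1/72 t=4:+1/576 = -7/576; (3j)²=7/198 [(3 4 3; -2 0 2)], sign=+1
I_A²/I_B² = (1/33)/(7/198) = 6/7

6/7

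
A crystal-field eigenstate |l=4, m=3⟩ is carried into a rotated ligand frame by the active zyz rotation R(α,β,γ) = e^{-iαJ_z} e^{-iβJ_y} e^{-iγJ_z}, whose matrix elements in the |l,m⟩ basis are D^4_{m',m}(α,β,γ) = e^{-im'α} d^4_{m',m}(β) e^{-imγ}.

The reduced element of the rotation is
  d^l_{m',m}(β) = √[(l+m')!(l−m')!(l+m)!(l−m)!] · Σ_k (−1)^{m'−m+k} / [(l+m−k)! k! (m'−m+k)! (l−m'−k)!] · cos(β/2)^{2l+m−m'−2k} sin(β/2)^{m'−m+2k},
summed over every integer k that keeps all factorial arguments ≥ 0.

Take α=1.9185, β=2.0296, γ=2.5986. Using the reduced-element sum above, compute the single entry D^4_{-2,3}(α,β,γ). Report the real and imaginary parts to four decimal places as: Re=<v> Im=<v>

Re=-0.0682 Im=0.0727

First d^4_{-2,3}(β=2.0296), then the phase factors e^{-i(-2)α} and e^{-i(3)γ}:
Half-angle: c=0.527790, s=0.849375. N=√(2·720·5040·1)=2693.993318
k∈{5,6} keeps every argument non-negative
  k=5: (−1)^0·2693.9933/(240)·0.5278^3·0.8494^5 = +0.729568
  k=6: (−1)^1·2693.9933/(720)·0.5278^1·0.8494^7 = -0.629827
d^4_{-2,3}(2.0296) = +0.729568 -0.629827 = +0.099741
D = (-0.767793-0.640698i)·(+0.099741)·(+0.058149-0.998308i) = -0.068249+0.072735i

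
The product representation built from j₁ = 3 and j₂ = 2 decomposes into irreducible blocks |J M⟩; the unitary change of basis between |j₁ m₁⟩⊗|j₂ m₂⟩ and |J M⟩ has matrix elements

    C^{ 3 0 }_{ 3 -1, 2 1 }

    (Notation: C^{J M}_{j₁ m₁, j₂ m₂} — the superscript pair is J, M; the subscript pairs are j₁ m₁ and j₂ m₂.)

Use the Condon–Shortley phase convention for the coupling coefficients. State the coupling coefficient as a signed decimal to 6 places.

√[7·2!4!2!/9! · 2!4!3!1!3!3!] = √(96/5)
  +(−1)^1/∏(1,1,3,2,1,0)! = -1/12  (running -1/12)
  +(−1)^2/∏(2,0,2,1,2,1)! = 1/8  (running 1/24)
⟨..|..⟩ = √(96/5)·(1/24) = +0.182574

+√(1/30) = +0.182574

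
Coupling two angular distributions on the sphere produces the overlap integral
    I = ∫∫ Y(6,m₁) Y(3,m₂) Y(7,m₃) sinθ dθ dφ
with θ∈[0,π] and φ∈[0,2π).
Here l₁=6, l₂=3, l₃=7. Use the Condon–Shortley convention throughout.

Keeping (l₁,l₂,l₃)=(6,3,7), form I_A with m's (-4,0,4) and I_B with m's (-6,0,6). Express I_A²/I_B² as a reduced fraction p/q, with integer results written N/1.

Same 6,3,7: normalisation and zero-m 3j drop out of the ratio.
A: Δ: 2! 10! 4! / 17! → 1/2042040; sum: t=0:+1/43545600 t=1:−1/1451520 t=2:+1/967680 = 1/2721600; 3j²(6 3 7; -4 0 4) = Δ·Π!·Σ² = 32/7735  (sign -1)
B: Δ: 2! 10! 4! / 17! → 1/2042040; sum: t=2:+1/43545600 = 1/43545600; 3j²(6 3 7; -6 0 6) = Δ·Π!·Σ² = 33/1190  (sign -1)
I_A²/I_B² = (32/7735)/(33/1190) = 64/429

64/429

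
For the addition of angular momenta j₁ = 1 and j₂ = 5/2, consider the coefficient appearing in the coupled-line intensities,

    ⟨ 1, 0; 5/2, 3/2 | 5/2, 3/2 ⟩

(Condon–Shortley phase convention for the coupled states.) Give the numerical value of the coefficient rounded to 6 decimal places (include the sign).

triangle: 1!·1!·4!/7! = 24/5040
(j±m)!: 1!·1!·4!·1!·4!·1! = 576
prefactor² = (2J+1)·Δ·N² = 576/35
  k=0: +1/(0!·1!·1!·4!·0!·0!) = 1/24
  k=1: −1/(1!·0!·0!·3!·1!·1!) = -1/6
Σ = -1/8  ⇒  CG² = 576/35·(-1/8)² = 9/35
CG = −√(9/35) = -0.507093

−√(9/35) ≈ -0.507093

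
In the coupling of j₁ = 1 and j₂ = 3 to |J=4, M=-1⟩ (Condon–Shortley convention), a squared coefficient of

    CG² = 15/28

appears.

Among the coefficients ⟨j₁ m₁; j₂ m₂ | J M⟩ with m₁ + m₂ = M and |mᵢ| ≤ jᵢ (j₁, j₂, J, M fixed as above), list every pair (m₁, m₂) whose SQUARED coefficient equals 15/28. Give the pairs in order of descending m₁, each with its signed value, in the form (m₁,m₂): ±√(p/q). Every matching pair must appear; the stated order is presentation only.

Admissible pairs with m₁+m₂ = M = -1: (-1,0), (0,-1), (1,-2)
  (m₁,m₂)=(1,-2): CG² = 3/28, CG = +√(3/28)
  (m₁,m₂)=(0,-1): CG² = 15/28, CG = +√(15/28)   ← matches the target
  (m₁,m₂)=(-1,0): CG² = 5/14, CG = +√(5/14)
Pairs with CG² = 15/28: (0,-1): +√(15/28)

(0,-1): +√(15/28)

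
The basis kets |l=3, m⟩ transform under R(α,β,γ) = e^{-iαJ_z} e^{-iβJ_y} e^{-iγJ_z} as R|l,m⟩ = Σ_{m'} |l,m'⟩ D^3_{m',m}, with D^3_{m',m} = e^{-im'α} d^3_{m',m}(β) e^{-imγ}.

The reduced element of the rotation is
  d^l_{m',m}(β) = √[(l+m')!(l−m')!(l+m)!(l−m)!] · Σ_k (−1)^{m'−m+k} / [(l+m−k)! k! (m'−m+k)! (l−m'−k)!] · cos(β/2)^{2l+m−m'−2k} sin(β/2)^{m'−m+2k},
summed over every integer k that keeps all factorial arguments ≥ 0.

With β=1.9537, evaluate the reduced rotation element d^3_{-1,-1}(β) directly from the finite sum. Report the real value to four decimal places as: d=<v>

d=0.3782

d^3_{-1,-1}(β=1.9537) via the finite sum:
With c≡cos(β/2)=0.559636 and s≡sin(β/2)=0.828739, N=[2·24·2·24]^{1/2}=48.000000
k∈{0,1,2} keeps every argument non-negative
  k=0: (−1)^0·48.0000/(48)·0.5596^6·0.8287^0 = +0.030721
  k=1: (−1)^1·48.0000/(6)·0.5596^4·0.8287^2 = -0.538948
  k=2: (−1)^2·48.0000/(8)·0.5596^2·0.8287^4 = +0.886406
d^3_{-1,-1}(1.9537) = +0.030721 -0.538948 +0.886406 = +0.378178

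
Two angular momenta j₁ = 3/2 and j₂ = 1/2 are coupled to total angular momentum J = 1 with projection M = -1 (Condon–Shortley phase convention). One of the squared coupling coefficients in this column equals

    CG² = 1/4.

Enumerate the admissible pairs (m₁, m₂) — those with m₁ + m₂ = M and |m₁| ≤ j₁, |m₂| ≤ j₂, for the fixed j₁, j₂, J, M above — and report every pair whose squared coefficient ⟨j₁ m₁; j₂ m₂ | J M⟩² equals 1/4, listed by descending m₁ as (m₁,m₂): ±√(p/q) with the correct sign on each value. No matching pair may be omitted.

Admissible pairs with m₁+m₂ = M = -1: (-3/2,1/2), (-1/2,-1/2)
  (m₁,m₂)=(-1/2,-1/2): CG² = 1/4, CG = +√(1/4)   ← matches the target
  (m₁,m₂)=(-3/2,1/2): CG² = 3/4, CG = −√(3/4)
Pairs with CG² = 1/4: (-1/2,-1/2): +√(1/4)

(-1/2,-1/2): +√(1/4)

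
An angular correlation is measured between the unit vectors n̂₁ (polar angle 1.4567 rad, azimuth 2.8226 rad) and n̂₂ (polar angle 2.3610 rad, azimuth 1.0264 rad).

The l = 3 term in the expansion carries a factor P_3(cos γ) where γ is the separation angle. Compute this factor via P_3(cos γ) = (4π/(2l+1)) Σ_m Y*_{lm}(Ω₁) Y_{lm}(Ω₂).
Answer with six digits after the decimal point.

0.322375

Addition theorem: P_3(cos γ) = (4π/7) Σ_m Y*_{lm}(Ω₁) Y_{lm}(Ω₂), m = −3…3:
  [-3]  conj(Y_{3,-3})(Ω₁) = -0.235661+0.334452i ; Y_{3,-3}(Ω₂) = -0.145107-0.009065i ; Δ = +0.037228-0.046395i
  [-2]  conj(Y_{3,-2})(Ω₁) = +0.092254-0.068399i ; Y_{3,-2}(Ω₂) = +0.166680+0.318603i ; Δ = +0.037169+0.017992i
  [-1]  conj(Y_{3,-1})(Ω₁) = +0.285122-0.094168i ; Y_{3,-1}(Ω₂) = +0.179503-0.296493i ; Δ = +0.023260-0.101440i
  [+0]  conj(Y_{3,0})(Ω₁) = -0.124704-0.000000i ; Y_{3,0}(Ω₂) = +0.126200+0.000000i ; Δ = -0.015738-0.000000i
  [+1]  conj(Y_{3,1})(Ω₁) = -0.285122-0.094168i ; Y_{3,1}(Ω₂) = -0.179503-0.296493i ; Δ = +0.023260+0.101440i
  [+2]  conj(Y_{3,2})(Ω₁) = +0.092254+0.068399i ; Y_{3,2}(Ω₂) = +0.166680-0.318603i ; Δ = +0.037169-0.017992i
  [+3]  conj(Y_{3,3})(Ω₁) = +0.235661+0.334452i ; Y_{3,3}(Ω₂) = +0.145107-0.009065i ; Δ = +0.037228+0.046395i
Accumulated sum +0.179576+0.000000i; after 4π/(2l+1) scaling, +0.322375+0.000000i ⇒ P_3 = 0.322375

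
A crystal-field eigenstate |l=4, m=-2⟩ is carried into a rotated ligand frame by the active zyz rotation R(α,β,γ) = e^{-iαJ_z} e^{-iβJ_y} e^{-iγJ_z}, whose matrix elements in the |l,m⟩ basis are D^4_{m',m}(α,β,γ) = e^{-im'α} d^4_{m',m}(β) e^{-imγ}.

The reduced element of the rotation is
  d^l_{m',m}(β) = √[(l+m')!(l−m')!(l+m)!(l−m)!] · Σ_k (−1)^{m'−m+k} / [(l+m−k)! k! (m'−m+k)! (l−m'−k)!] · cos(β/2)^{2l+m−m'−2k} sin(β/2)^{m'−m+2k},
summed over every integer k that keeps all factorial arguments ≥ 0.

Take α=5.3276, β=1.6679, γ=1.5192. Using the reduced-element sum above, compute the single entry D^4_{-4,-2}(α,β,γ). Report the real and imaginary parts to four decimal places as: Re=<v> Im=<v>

Split into d^4_{-4,-2}(β=1.6679) × two z-phases.
With c≡cos(β/2)=0.671956 and s≡sin(β/2)=0.740591, N=[1·40320·2·720]^{1/2}=7619.763776
The bounds max(0,m−m')=2 and min(l+m,l−m')=2 give 1 term
  k=2: (−1)^0·7619.7638/(1440)·0.6720^6·0.7406^2 = +0.267165
d^4_{-4,-2}(1.6679) = +0.267165
D = (-0.777102+0.629375i)·(+0.267165)·(-0.994680+0.103010i) = +0.189189-0.188639i

Re=0.1892 Im=-0.1886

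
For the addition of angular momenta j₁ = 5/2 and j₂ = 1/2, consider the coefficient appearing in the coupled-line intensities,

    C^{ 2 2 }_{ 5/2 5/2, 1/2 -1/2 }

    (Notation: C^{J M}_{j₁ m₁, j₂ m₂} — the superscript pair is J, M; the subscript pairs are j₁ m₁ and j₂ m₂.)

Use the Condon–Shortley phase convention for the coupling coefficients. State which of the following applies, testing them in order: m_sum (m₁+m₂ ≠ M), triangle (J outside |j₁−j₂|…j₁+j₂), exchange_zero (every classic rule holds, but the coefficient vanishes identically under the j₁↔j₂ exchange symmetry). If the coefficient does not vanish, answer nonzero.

m-sum: m₁+m₂ = 5/2+(-1/2) = 2, M = 2  ✓
triangle: |j₁−j₂| = 2 ≤ J = 2 ≤ j₁+j₂ = 3  ✓
exchange: j₁≠j₂ or m₁≠m₂ — the exchange symmetry imposes no constraint here
value check: CG = +√(5/6) = +0.912871 ≠ 0

nonzero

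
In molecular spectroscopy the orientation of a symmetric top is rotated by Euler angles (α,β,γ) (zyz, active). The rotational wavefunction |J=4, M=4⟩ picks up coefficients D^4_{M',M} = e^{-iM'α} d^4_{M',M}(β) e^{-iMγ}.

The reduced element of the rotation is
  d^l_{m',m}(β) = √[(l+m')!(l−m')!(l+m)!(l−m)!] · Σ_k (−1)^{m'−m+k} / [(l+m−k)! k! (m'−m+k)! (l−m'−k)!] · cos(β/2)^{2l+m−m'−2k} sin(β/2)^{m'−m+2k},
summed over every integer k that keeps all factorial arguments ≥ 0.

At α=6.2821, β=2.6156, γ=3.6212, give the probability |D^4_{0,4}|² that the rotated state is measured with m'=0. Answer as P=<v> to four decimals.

Split into d^4_{0,4}(β=2.6156) × two z-phases.
c=cos(2.615600/2)=0.259975, s=sin(2.615600/2)=0.965615; N=√[24·24·40320·1]=4819.161753
Admissible k: 4..4 (factorial args all ≥0)
  k=4: (−1)^0·4819.1618/(576)·0.2600^4·0.9656^4 = +0.033227
d^4_{0,4}(2.6156) = +0.033227
|D^4_{0,4}|² = |d^4_{0,4}(β)|² = (+0.033227)² = 0.001104 (the z-rotation phases have unit modulus)

P=0.0011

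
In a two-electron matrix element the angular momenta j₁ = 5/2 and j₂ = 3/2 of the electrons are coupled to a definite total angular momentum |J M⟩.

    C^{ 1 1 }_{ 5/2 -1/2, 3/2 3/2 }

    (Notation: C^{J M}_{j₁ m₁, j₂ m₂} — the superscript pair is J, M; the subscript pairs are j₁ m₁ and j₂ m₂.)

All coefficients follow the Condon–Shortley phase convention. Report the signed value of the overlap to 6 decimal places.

−√(1/20) = -0.223607

triangle: 3!·2!·0!/6! = 12/720
(j±m)!: 2!·3!·3!·0!·2!·0! = 144
prefactor² = (2J+1)·Δ·N² = 36/5
  k=3: −1/(3!·0!·0!·0!·2!·0!) = -1/12
Σ = -1/12  ⇒  CG² = 36/5·(-1/12)² = 1/20
CG = −√(1/20) = -0.223607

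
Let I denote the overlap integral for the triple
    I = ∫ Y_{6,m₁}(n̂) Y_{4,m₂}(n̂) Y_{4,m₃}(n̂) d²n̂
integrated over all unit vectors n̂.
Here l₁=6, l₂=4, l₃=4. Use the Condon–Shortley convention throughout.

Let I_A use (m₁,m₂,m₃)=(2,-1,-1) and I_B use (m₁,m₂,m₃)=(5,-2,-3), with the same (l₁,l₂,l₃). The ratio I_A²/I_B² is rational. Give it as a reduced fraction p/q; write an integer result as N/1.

70/33

Same 6,4,4: normalisation and zero-m 3j drop out of the ratio.
A: Δ: 6! 6! 2! / 15! → 1/1261260; sum: t=1:−1/8640 t=2:+1/2304 t=3:−1/8640 = 7/34560; 3j²(6 4 4; 2 -1 -1) = Δ·Π!·Σ² = 7/429  (sign -1)
B: Δ: 6! 6! 2! / 15! → 1/1261260; sum: t=0:+1/172800 t=1:−1/86400 = -1/172800; 3j²(6 4 4; 5 -2 -3) = Δ·Π!·Σ² = 1/130  (sign +1)
I_A²/I_B² = (7/429)/(1/130) = 70/33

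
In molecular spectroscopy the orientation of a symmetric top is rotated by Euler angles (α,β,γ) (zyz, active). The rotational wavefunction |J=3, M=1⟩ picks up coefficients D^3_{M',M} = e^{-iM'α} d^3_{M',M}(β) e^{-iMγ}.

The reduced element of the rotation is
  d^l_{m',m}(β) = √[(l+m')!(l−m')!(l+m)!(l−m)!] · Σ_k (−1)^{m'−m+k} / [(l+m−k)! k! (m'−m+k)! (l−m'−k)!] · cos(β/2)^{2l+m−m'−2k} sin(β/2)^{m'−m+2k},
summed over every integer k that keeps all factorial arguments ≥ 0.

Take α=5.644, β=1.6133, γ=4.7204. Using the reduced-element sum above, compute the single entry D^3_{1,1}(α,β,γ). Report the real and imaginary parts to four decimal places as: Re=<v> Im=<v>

Re=0.0387 Im=-0.0530

D^3_{1,1}(5.6440,1.6133,4.7204) = e^{-i·1·5.6440}·d^3_{1,1}(1.6133)·e^{-i·1·4.7204}. Compute d first:
Half-angle: c=0.691921, s=0.721973. N=√(24·2·24·2)=48.000000
Admissible k: 0..2 (factorial args all ≥0)
  k=0: (−1)^0·48.0000/(48)·0.6919^6·0.7220^0 = +0.109733
  k=1: (−1)^1·48.0000/(6)·0.6919^4·0.7220^2 = -0.955780
  k=2: (−1)^2·48.0000/(8)·0.6919^2·0.7220^4 = +0.780457
d^3_{1,1}(1.6133) = +0.109733 -0.955780 +0.780457 = -0.065590
D = (+0.802582+0.596542i)·(-0.065590)·(+0.008011+0.999968i) = +0.038704-0.052953i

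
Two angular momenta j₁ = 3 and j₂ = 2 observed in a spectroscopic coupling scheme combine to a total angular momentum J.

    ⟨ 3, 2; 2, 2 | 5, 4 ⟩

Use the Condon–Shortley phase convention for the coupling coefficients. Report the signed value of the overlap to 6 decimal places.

+√(3/5) = +0.774597

triangle: 0!×6!×4!/11! = 17280/39916800
(j±m)!: 5!×1!×4!×0!×9!×1! = 1045094400
prefactor² = (2J+1)×Δ×N² = 4976640
  k=0: +1/(0!×0!×1!×4!×5!×0!) = 1/2880
Σ = 1/2880  ⇒  CG² = 4976640×(1/2880)² = 3/5
CG = +√(3/5) = +0.774597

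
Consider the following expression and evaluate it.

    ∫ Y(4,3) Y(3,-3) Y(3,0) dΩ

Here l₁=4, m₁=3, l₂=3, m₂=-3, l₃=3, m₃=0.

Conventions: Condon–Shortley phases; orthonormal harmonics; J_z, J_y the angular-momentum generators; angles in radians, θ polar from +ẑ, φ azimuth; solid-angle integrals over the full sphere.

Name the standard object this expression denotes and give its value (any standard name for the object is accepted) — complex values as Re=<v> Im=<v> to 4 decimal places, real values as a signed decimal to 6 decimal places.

Gaunt coefficient, +0.203551

This is a Gaunt coefficient — the integral of a triple product of spherical harmonics over the sphere.
Rules hold: Σm=0, L=10 even, 1≤3≤7.
N = 9·7·7 = 441
Δ = 4!·4!·2!/11! = 1/34650
Racah Σ t=1..3: t=1:−1/72 t=2:+1/16 t=3:−1/72 = 5/144
⇒ 3j(4 3 3; 0 0 0)² = 2/77, sgn -1
Racah Σ t=0..0: t=0:+1/288 = 1/288
⇒ 3j(4 3 3; 3 -3 0)² = 1/22, sgn -1
4πI² = N·(3j₀)²·(3jₘ)² = 63/121
I = +1·√(0.520661/4π) = 0.20355073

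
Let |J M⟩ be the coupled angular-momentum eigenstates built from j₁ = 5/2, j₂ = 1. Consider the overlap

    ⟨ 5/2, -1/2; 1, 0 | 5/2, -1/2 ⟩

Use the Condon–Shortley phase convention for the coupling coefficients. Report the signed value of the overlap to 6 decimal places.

-0.169031

triangle: 1!*4!*1!/7! = 24/5040
(j±m)!: 2!*3!*1!*1!*2!*3! = 144
prefactor² = (2J+1)*Δ*N² = 144/35
  k=0: +1/(0!*1!*3!*1!*1!*0!) = 1/6
  k=1: −1/(1!*0!*2!*0!*2!*1!) = -1/4
Σ = -1/12  ⇒  CG² = 144/35*(-1/12)² = 1/35
CG = −√(1/35) = -0.169031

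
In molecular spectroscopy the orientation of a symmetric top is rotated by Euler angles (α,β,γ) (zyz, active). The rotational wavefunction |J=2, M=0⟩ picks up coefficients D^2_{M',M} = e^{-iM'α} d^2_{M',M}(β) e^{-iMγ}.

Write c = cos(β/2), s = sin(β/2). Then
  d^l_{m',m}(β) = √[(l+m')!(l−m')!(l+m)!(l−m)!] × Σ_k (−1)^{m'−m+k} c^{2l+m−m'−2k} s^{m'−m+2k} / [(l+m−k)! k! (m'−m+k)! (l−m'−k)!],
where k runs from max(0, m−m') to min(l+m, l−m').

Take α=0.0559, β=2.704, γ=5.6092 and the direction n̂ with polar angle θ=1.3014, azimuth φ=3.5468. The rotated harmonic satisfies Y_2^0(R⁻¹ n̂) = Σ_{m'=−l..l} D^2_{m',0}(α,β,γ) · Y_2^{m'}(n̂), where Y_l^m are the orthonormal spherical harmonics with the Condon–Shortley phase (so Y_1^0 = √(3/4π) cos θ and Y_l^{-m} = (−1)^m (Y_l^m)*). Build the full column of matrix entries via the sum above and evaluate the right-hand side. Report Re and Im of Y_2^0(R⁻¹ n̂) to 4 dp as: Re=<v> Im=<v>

Need the full column D^2_{m',0} for m'=−2..2 at α=0.0559, β=2.7040, γ=5.6092.
cos(β/2)=0.217055, sin(β/2)=0.976159
d^2_{-2,0}: single k=2 term ⇒ +0.109965;  D = +0.109279+0.012269i
d^2_{-1,0}: k∈[1..2] ⇒ +0.024451 -0.494547 = -0.470095;  D = -0.469361-0.026265i
d^2_{0,0}: k∈[0..2] ⇒ +0.002220 -0.179573 +0.907994 = +0.730641;  D = +0.730641+0.000000i
d^2_{1,0}: k∈[0..1] ⇒ -0.024451 +0.494547 = +0.470095;  D = +0.469361-0.026265i
d^2_{2,0}: single k=0 term ⇒ +0.109965;  D = +0.109279-0.012269i
Y_2^{m'}(θ=1.3014,φ=3.5468) and Σ D·Y over m':
  (+0.1093+0.0123i)·(+0.2474-0.2601i)  (-0.4694-0.0263i)·(-0.1821+0.0781i)  (+0.7306+0.0000i)·(-0.2484+0.0000i)  (+0.4694-0.0263i)·(+0.1821+0.0781i)  (+0.1093-0.0123i)·(+0.2474+0.2601i)
Y_2^0(R⁻¹ n̂) = +0.054065+0.000000i

Re=0.0541 Im=0.0000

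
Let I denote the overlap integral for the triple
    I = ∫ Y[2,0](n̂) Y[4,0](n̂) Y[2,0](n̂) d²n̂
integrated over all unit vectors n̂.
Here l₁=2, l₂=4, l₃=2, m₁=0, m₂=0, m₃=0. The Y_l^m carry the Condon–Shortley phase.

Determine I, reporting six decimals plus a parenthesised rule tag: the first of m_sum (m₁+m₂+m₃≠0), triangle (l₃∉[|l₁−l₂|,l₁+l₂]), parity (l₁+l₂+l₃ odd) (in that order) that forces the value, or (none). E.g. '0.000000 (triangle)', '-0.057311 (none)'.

0.241796 (none)

Checks pass: Σm=0; 8 even; l₃=2∈[2,6].
(2·2+1)(2·4+1)(2·2+1) = 225
Δ: 4! 0! 4! / 9! → 1/630
sum: t=2:+1/16 = 1/16
3j²(2 4 2; 0 0 0) = Δ·Π!·Σ² = 2/35  (sign +1)
(m-triple is (0,0,0) — same symbol as above.)
combine: 4πI² = 225·2/35·2/35 = 36/49
take √, sign +1: I = 0.24179554
No selection rule forces the value: the integral is nonzero (none).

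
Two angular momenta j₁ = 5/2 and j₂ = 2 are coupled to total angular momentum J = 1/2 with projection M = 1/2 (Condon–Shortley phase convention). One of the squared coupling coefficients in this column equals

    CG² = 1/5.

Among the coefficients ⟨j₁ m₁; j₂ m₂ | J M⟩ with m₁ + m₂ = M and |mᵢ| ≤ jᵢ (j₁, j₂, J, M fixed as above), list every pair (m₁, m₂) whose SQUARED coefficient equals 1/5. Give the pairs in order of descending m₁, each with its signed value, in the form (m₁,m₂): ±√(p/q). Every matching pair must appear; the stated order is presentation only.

(1/2,0): +√(1/5)

Admissible pairs with m₁+m₂ = M = 1/2: (-3/2,2), (-1/2,1), (1/2,0), (3/2,-1), (5/2,-2)
  (m₁,m₂)=(5/2,-2): CG² = 1/3, CG = +√(1/3)
  (m₁,m₂)=(3/2,-1): CG² = 4/15, CG = −√(4/15)
  (m₁,m₂)=(1/2,0): CG² = 1/5, CG = +√(1/5)   ← matches the target
  (m₁,m₂)=(-1/2,1): CG² = 2/15, CG = −√(2/15)
  (m₁,m₂)=(-3/2,2): CG² = 1/15, CG = +√(1/15)
Pairs with CG² = 1/5: (1/2,0): +√(1/5)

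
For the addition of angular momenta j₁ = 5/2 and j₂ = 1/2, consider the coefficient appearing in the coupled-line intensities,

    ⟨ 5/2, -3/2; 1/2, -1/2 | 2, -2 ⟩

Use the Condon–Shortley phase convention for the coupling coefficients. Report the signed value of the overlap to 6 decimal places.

√[5·1!4!0!/6! · 1!4!0!1!0!4!] = √(96)
  +(−1)^0/∏(0,1,4,0,0,0)! = 1/24  (running 1/24)
⟨..|..⟩ = √(96)·(1/24) = +0.408248

+0.408248  (= +√(1/6))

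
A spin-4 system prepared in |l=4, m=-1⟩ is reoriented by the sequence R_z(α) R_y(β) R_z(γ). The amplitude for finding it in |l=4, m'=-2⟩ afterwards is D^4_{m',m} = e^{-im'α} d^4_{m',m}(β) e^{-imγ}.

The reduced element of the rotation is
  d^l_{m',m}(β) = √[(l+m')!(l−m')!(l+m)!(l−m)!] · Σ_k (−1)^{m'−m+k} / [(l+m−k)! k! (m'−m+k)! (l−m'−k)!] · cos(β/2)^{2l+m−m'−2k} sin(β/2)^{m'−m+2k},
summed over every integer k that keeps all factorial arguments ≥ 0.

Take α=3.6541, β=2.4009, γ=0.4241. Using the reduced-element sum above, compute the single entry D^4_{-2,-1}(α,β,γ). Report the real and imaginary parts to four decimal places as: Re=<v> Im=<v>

Split into d^4_{-2,-1}(β=2.4009) × two z-phases.
With c≡cos(β/2)=0.361938 and s≡sin(β/2)=0.932202, N=[2·720·6·120]^{1/2}=1018.233765
The bounds max(0,m−m')=1 and min(l+m,l−m')=3 give 3 terms
  k=1: (−1)^0·1018.2338/(240)·0.3619^7·0.9322^1 = +0.003218
  k=2: (−1)^1·1018.2338/(48)·0.3619^5·0.9322^3 = -0.106736
  k=3: (−1)^2·1018.2338/(72)·0.3619^3·0.9322^5 = +0.472029
d^4_{-2,-1}(2.4009) = +0.003218 -0.106736 +0.472029 = +0.368512
Phases: e^{-i·(-2)·3.6541}=+0.519086+0.854722i, e^{-i·(-1)·0.4241}=+0.911409+0.411501i ⇒ D=+0.044731+0.365787i

Re=0.0447 Im=0.3658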